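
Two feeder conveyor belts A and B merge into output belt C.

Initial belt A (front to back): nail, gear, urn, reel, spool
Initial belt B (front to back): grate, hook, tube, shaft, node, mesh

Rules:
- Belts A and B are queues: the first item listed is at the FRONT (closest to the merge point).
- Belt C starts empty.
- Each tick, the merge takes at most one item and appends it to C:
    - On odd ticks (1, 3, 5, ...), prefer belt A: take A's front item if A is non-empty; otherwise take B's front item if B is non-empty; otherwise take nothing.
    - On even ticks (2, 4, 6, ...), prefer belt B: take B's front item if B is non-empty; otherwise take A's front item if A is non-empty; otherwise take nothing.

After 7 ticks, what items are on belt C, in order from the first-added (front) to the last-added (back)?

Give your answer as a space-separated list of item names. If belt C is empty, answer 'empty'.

Tick 1: prefer A, take nail from A; A=[gear,urn,reel,spool] B=[grate,hook,tube,shaft,node,mesh] C=[nail]
Tick 2: prefer B, take grate from B; A=[gear,urn,reel,spool] B=[hook,tube,shaft,node,mesh] C=[nail,grate]
Tick 3: prefer A, take gear from A; A=[urn,reel,spool] B=[hook,tube,shaft,node,mesh] C=[nail,grate,gear]
Tick 4: prefer B, take hook from B; A=[urn,reel,spool] B=[tube,shaft,node,mesh] C=[nail,grate,gear,hook]
Tick 5: prefer A, take urn from A; A=[reel,spool] B=[tube,shaft,node,mesh] C=[nail,grate,gear,hook,urn]
Tick 6: prefer B, take tube from B; A=[reel,spool] B=[shaft,node,mesh] C=[nail,grate,gear,hook,urn,tube]
Tick 7: prefer A, take reel from A; A=[spool] B=[shaft,node,mesh] C=[nail,grate,gear,hook,urn,tube,reel]

Answer: nail grate gear hook urn tube reel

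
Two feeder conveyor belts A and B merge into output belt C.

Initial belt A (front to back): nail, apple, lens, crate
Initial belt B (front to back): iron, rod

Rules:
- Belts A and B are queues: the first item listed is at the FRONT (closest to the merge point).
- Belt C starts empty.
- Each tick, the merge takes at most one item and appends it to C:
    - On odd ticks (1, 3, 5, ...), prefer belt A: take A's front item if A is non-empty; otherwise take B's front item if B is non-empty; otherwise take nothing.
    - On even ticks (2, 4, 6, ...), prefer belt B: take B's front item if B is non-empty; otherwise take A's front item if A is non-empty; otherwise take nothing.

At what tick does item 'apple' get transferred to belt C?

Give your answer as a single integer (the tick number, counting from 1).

Tick 1: prefer A, take nail from A; A=[apple,lens,crate] B=[iron,rod] C=[nail]
Tick 2: prefer B, take iron from B; A=[apple,lens,crate] B=[rod] C=[nail,iron]
Tick 3: prefer A, take apple from A; A=[lens,crate] B=[rod] C=[nail,iron,apple]

Answer: 3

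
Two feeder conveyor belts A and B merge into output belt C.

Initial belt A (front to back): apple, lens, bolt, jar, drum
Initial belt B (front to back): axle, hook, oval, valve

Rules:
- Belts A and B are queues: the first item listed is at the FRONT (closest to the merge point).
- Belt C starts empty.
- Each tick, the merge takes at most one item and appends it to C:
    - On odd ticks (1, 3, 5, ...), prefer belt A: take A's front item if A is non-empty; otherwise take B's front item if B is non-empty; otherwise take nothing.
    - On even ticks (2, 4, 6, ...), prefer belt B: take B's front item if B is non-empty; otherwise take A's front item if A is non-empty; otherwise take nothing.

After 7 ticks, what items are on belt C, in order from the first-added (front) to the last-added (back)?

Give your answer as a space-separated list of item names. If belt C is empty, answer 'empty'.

Tick 1: prefer A, take apple from A; A=[lens,bolt,jar,drum] B=[axle,hook,oval,valve] C=[apple]
Tick 2: prefer B, take axle from B; A=[lens,bolt,jar,drum] B=[hook,oval,valve] C=[apple,axle]
Tick 3: prefer A, take lens from A; A=[bolt,jar,drum] B=[hook,oval,valve] C=[apple,axle,lens]
Tick 4: prefer B, take hook from B; A=[bolt,jar,drum] B=[oval,valve] C=[apple,axle,lens,hook]
Tick 5: prefer A, take bolt from A; A=[jar,drum] B=[oval,valve] C=[apple,axle,lens,hook,bolt]
Tick 6: prefer B, take oval from B; A=[jar,drum] B=[valve] C=[apple,axle,lens,hook,bolt,oval]
Tick 7: prefer A, take jar from A; A=[drum] B=[valve] C=[apple,axle,lens,hook,bolt,oval,jar]

Answer: apple axle lens hook bolt oval jar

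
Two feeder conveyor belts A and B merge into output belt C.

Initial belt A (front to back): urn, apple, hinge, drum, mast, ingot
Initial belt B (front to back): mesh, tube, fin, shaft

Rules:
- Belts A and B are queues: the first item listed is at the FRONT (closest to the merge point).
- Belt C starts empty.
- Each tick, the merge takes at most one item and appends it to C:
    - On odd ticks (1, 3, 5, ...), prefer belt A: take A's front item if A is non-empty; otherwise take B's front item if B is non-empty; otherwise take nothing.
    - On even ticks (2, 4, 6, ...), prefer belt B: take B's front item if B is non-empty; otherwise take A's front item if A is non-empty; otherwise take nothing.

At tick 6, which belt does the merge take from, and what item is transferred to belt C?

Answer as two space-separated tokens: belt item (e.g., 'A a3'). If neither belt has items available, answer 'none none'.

Tick 1: prefer A, take urn from A; A=[apple,hinge,drum,mast,ingot] B=[mesh,tube,fin,shaft] C=[urn]
Tick 2: prefer B, take mesh from B; A=[apple,hinge,drum,mast,ingot] B=[tube,fin,shaft] C=[urn,mesh]
Tick 3: prefer A, take apple from A; A=[hinge,drum,mast,ingot] B=[tube,fin,shaft] C=[urn,mesh,apple]
Tick 4: prefer B, take tube from B; A=[hinge,drum,mast,ingot] B=[fin,shaft] C=[urn,mesh,apple,tube]
Tick 5: prefer A, take hinge from A; A=[drum,mast,ingot] B=[fin,shaft] C=[urn,mesh,apple,tube,hinge]
Tick 6: prefer B, take fin from B; A=[drum,mast,ingot] B=[shaft] C=[urn,mesh,apple,tube,hinge,fin]

Answer: B fin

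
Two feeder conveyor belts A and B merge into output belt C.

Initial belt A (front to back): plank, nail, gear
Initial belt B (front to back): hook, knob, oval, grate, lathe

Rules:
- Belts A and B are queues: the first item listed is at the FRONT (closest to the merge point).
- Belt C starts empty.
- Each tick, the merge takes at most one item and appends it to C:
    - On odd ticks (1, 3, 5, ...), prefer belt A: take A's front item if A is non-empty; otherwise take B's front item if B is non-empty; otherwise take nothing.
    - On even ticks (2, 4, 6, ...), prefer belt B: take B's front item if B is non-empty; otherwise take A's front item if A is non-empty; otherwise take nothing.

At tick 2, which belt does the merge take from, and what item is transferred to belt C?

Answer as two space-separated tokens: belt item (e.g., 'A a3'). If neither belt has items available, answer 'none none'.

Tick 1: prefer A, take plank from A; A=[nail,gear] B=[hook,knob,oval,grate,lathe] C=[plank]
Tick 2: prefer B, take hook from B; A=[nail,gear] B=[knob,oval,grate,lathe] C=[plank,hook]

Answer: B hook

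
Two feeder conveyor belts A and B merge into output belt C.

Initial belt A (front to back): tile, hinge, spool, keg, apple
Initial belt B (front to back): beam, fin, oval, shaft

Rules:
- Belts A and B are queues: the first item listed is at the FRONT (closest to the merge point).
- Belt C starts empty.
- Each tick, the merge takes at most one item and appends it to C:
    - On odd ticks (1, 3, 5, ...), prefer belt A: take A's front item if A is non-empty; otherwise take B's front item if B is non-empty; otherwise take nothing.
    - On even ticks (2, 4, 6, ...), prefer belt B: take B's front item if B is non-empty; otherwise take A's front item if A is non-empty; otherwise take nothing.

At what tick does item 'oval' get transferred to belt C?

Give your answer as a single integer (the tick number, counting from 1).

Tick 1: prefer A, take tile from A; A=[hinge,spool,keg,apple] B=[beam,fin,oval,shaft] C=[tile]
Tick 2: prefer B, take beam from B; A=[hinge,spool,keg,apple] B=[fin,oval,shaft] C=[tile,beam]
Tick 3: prefer A, take hinge from A; A=[spool,keg,apple] B=[fin,oval,shaft] C=[tile,beam,hinge]
Tick 4: prefer B, take fin from B; A=[spool,keg,apple] B=[oval,shaft] C=[tile,beam,hinge,fin]
Tick 5: prefer A, take spool from A; A=[keg,apple] B=[oval,shaft] C=[tile,beam,hinge,fin,spool]
Tick 6: prefer B, take oval from B; A=[keg,apple] B=[shaft] C=[tile,beam,hinge,fin,spool,oval]

Answer: 6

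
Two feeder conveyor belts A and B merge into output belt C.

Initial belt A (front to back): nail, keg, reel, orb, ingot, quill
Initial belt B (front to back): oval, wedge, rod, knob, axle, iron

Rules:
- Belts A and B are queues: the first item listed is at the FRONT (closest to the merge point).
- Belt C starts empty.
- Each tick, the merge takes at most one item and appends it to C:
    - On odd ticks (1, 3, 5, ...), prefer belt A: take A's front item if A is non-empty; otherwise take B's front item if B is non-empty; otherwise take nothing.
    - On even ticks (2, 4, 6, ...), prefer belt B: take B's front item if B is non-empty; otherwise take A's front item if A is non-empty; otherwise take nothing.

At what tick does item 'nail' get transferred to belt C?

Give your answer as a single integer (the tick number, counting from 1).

Answer: 1

Derivation:
Tick 1: prefer A, take nail from A; A=[keg,reel,orb,ingot,quill] B=[oval,wedge,rod,knob,axle,iron] C=[nail]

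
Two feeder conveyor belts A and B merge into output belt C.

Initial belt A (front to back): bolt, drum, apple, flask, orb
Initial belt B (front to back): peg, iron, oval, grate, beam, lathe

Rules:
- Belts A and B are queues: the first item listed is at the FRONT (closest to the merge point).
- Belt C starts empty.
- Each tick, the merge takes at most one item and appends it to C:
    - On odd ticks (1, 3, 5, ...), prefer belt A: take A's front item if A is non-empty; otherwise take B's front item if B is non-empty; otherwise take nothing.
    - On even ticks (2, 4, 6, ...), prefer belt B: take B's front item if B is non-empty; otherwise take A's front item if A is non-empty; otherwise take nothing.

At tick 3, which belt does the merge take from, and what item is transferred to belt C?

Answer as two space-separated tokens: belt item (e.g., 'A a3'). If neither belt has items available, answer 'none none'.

Tick 1: prefer A, take bolt from A; A=[drum,apple,flask,orb] B=[peg,iron,oval,grate,beam,lathe] C=[bolt]
Tick 2: prefer B, take peg from B; A=[drum,apple,flask,orb] B=[iron,oval,grate,beam,lathe] C=[bolt,peg]
Tick 3: prefer A, take drum from A; A=[apple,flask,orb] B=[iron,oval,grate,beam,lathe] C=[bolt,peg,drum]

Answer: A drum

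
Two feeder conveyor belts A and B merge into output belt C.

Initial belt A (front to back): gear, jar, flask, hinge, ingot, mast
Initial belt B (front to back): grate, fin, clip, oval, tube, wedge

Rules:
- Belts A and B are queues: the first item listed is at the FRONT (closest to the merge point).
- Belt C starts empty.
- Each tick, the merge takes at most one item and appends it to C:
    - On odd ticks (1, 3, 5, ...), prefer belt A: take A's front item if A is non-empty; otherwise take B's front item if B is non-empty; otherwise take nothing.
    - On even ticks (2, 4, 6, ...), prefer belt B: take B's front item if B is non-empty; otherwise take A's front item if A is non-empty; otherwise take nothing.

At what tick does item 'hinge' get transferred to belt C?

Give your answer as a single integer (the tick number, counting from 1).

Tick 1: prefer A, take gear from A; A=[jar,flask,hinge,ingot,mast] B=[grate,fin,clip,oval,tube,wedge] C=[gear]
Tick 2: prefer B, take grate from B; A=[jar,flask,hinge,ingot,mast] B=[fin,clip,oval,tube,wedge] C=[gear,grate]
Tick 3: prefer A, take jar from A; A=[flask,hinge,ingot,mast] B=[fin,clip,oval,tube,wedge] C=[gear,grate,jar]
Tick 4: prefer B, take fin from B; A=[flask,hinge,ingot,mast] B=[clip,oval,tube,wedge] C=[gear,grate,jar,fin]
Tick 5: prefer A, take flask from A; A=[hinge,ingot,mast] B=[clip,oval,tube,wedge] C=[gear,grate,jar,fin,flask]
Tick 6: prefer B, take clip from B; A=[hinge,ingot,mast] B=[oval,tube,wedge] C=[gear,grate,jar,fin,flask,clip]
Tick 7: prefer A, take hinge from A; A=[ingot,mast] B=[oval,tube,wedge] C=[gear,grate,jar,fin,flask,clip,hinge]

Answer: 7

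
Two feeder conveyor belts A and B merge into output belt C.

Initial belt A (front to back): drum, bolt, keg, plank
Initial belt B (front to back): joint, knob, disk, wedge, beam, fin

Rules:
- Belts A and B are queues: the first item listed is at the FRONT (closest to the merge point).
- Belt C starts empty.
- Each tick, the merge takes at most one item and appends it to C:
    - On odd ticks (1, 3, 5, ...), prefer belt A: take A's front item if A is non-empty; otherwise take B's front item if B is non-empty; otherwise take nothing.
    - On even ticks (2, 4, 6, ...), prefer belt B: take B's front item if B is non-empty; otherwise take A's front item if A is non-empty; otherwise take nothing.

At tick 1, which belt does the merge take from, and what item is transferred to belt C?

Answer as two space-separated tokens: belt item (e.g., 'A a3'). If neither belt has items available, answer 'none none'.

Answer: A drum

Derivation:
Tick 1: prefer A, take drum from A; A=[bolt,keg,plank] B=[joint,knob,disk,wedge,beam,fin] C=[drum]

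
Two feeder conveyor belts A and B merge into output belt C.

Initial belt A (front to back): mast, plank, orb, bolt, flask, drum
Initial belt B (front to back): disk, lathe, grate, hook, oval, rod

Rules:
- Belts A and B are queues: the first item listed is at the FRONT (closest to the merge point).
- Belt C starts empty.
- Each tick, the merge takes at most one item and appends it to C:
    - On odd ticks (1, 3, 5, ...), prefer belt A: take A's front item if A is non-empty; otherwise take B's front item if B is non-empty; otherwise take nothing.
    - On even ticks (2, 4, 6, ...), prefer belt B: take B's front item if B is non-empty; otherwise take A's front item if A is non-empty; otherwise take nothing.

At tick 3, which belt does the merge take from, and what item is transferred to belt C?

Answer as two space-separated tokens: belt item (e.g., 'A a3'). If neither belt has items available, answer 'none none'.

Tick 1: prefer A, take mast from A; A=[plank,orb,bolt,flask,drum] B=[disk,lathe,grate,hook,oval,rod] C=[mast]
Tick 2: prefer B, take disk from B; A=[plank,orb,bolt,flask,drum] B=[lathe,grate,hook,oval,rod] C=[mast,disk]
Tick 3: prefer A, take plank from A; A=[orb,bolt,flask,drum] B=[lathe,grate,hook,oval,rod] C=[mast,disk,plank]

Answer: A plank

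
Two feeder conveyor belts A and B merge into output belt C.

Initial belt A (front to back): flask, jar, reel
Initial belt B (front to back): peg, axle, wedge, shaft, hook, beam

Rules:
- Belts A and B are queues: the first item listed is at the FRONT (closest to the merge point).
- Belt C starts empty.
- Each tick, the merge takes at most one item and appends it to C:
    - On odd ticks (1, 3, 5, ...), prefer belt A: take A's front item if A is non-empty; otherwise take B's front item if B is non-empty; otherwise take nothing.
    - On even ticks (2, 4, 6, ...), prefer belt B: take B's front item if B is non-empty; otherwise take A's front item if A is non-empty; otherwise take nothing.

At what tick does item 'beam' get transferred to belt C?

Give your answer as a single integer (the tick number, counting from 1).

Tick 1: prefer A, take flask from A; A=[jar,reel] B=[peg,axle,wedge,shaft,hook,beam] C=[flask]
Tick 2: prefer B, take peg from B; A=[jar,reel] B=[axle,wedge,shaft,hook,beam] C=[flask,peg]
Tick 3: prefer A, take jar from A; A=[reel] B=[axle,wedge,shaft,hook,beam] C=[flask,peg,jar]
Tick 4: prefer B, take axle from B; A=[reel] B=[wedge,shaft,hook,beam] C=[flask,peg,jar,axle]
Tick 5: prefer A, take reel from A; A=[-] B=[wedge,shaft,hook,beam] C=[flask,peg,jar,axle,reel]
Tick 6: prefer B, take wedge from B; A=[-] B=[shaft,hook,beam] C=[flask,peg,jar,axle,reel,wedge]
Tick 7: prefer A, take shaft from B; A=[-] B=[hook,beam] C=[flask,peg,jar,axle,reel,wedge,shaft]
Tick 8: prefer B, take hook from B; A=[-] B=[beam] C=[flask,peg,jar,axle,reel,wedge,shaft,hook]
Tick 9: prefer A, take beam from B; A=[-] B=[-] C=[flask,peg,jar,axle,reel,wedge,shaft,hook,beam]

Answer: 9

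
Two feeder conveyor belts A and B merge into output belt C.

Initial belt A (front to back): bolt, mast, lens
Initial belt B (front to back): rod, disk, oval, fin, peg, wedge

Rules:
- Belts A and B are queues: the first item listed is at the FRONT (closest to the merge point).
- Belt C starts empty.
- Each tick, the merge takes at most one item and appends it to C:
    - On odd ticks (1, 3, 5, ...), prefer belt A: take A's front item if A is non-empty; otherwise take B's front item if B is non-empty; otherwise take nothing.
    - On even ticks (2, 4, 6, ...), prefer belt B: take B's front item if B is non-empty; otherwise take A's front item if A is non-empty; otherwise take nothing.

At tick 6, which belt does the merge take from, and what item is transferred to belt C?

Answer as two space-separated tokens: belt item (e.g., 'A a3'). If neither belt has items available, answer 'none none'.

Answer: B oval

Derivation:
Tick 1: prefer A, take bolt from A; A=[mast,lens] B=[rod,disk,oval,fin,peg,wedge] C=[bolt]
Tick 2: prefer B, take rod from B; A=[mast,lens] B=[disk,oval,fin,peg,wedge] C=[bolt,rod]
Tick 3: prefer A, take mast from A; A=[lens] B=[disk,oval,fin,peg,wedge] C=[bolt,rod,mast]
Tick 4: prefer B, take disk from B; A=[lens] B=[oval,fin,peg,wedge] C=[bolt,rod,mast,disk]
Tick 5: prefer A, take lens from A; A=[-] B=[oval,fin,peg,wedge] C=[bolt,rod,mast,disk,lens]
Tick 6: prefer B, take oval from B; A=[-] B=[fin,peg,wedge] C=[bolt,rod,mast,disk,lens,oval]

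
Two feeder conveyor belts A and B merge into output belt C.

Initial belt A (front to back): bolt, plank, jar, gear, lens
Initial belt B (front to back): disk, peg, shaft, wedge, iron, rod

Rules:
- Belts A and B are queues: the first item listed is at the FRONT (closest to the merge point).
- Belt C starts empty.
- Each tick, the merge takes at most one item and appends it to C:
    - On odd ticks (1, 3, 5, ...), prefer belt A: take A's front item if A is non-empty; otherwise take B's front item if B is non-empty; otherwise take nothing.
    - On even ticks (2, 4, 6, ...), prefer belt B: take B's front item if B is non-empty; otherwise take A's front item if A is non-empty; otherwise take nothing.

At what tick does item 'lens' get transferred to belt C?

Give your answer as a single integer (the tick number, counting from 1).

Answer: 9

Derivation:
Tick 1: prefer A, take bolt from A; A=[plank,jar,gear,lens] B=[disk,peg,shaft,wedge,iron,rod] C=[bolt]
Tick 2: prefer B, take disk from B; A=[plank,jar,gear,lens] B=[peg,shaft,wedge,iron,rod] C=[bolt,disk]
Tick 3: prefer A, take plank from A; A=[jar,gear,lens] B=[peg,shaft,wedge,iron,rod] C=[bolt,disk,plank]
Tick 4: prefer B, take peg from B; A=[jar,gear,lens] B=[shaft,wedge,iron,rod] C=[bolt,disk,plank,peg]
Tick 5: prefer A, take jar from A; A=[gear,lens] B=[shaft,wedge,iron,rod] C=[bolt,disk,plank,peg,jar]
Tick 6: prefer B, take shaft from B; A=[gear,lens] B=[wedge,iron,rod] C=[bolt,disk,plank,peg,jar,shaft]
Tick 7: prefer A, take gear from A; A=[lens] B=[wedge,iron,rod] C=[bolt,disk,plank,peg,jar,shaft,gear]
Tick 8: prefer B, take wedge from B; A=[lens] B=[iron,rod] C=[bolt,disk,plank,peg,jar,shaft,gear,wedge]
Tick 9: prefer A, take lens from A; A=[-] B=[iron,rod] C=[bolt,disk,plank,peg,jar,shaft,gear,wedge,lens]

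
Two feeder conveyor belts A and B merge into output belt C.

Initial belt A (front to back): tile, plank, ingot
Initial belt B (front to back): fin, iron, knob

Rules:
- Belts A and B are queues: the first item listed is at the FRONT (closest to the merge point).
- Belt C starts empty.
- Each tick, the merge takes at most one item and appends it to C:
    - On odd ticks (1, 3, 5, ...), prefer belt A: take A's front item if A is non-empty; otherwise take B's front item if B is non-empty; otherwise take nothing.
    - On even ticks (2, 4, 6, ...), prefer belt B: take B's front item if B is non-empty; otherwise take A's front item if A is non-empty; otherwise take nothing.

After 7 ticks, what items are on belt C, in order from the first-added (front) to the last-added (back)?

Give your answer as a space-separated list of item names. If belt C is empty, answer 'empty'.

Tick 1: prefer A, take tile from A; A=[plank,ingot] B=[fin,iron,knob] C=[tile]
Tick 2: prefer B, take fin from B; A=[plank,ingot] B=[iron,knob] C=[tile,fin]
Tick 3: prefer A, take plank from A; A=[ingot] B=[iron,knob] C=[tile,fin,plank]
Tick 4: prefer B, take iron from B; A=[ingot] B=[knob] C=[tile,fin,plank,iron]
Tick 5: prefer A, take ingot from A; A=[-] B=[knob] C=[tile,fin,plank,iron,ingot]
Tick 6: prefer B, take knob from B; A=[-] B=[-] C=[tile,fin,plank,iron,ingot,knob]
Tick 7: prefer A, both empty, nothing taken; A=[-] B=[-] C=[tile,fin,plank,iron,ingot,knob]

Answer: tile fin plank iron ingot knob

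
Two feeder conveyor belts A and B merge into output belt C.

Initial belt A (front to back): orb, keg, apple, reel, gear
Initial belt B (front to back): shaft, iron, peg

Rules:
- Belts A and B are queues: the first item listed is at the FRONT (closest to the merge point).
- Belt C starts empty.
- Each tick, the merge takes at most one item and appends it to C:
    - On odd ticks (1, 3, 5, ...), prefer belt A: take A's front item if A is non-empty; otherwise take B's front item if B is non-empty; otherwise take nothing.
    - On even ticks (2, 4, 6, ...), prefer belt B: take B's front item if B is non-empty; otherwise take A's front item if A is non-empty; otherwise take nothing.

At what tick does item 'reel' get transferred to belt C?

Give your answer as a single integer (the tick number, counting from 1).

Tick 1: prefer A, take orb from A; A=[keg,apple,reel,gear] B=[shaft,iron,peg] C=[orb]
Tick 2: prefer B, take shaft from B; A=[keg,apple,reel,gear] B=[iron,peg] C=[orb,shaft]
Tick 3: prefer A, take keg from A; A=[apple,reel,gear] B=[iron,peg] C=[orb,shaft,keg]
Tick 4: prefer B, take iron from B; A=[apple,reel,gear] B=[peg] C=[orb,shaft,keg,iron]
Tick 5: prefer A, take apple from A; A=[reel,gear] B=[peg] C=[orb,shaft,keg,iron,apple]
Tick 6: prefer B, take peg from B; A=[reel,gear] B=[-] C=[orb,shaft,keg,iron,apple,peg]
Tick 7: prefer A, take reel from A; A=[gear] B=[-] C=[orb,shaft,keg,iron,apple,peg,reel]

Answer: 7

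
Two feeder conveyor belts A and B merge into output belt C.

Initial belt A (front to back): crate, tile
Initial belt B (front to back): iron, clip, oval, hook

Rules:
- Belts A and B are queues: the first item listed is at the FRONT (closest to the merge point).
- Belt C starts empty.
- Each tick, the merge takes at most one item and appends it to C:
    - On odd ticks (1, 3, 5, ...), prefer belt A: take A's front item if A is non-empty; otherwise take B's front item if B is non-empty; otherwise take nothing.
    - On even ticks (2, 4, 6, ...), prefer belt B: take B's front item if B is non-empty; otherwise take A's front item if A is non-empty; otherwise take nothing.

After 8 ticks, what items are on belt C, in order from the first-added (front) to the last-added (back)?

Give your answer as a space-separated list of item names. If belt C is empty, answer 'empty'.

Tick 1: prefer A, take crate from A; A=[tile] B=[iron,clip,oval,hook] C=[crate]
Tick 2: prefer B, take iron from B; A=[tile] B=[clip,oval,hook] C=[crate,iron]
Tick 3: prefer A, take tile from A; A=[-] B=[clip,oval,hook] C=[crate,iron,tile]
Tick 4: prefer B, take clip from B; A=[-] B=[oval,hook] C=[crate,iron,tile,clip]
Tick 5: prefer A, take oval from B; A=[-] B=[hook] C=[crate,iron,tile,clip,oval]
Tick 6: prefer B, take hook from B; A=[-] B=[-] C=[crate,iron,tile,clip,oval,hook]
Tick 7: prefer A, both empty, nothing taken; A=[-] B=[-] C=[crate,iron,tile,clip,oval,hook]
Tick 8: prefer B, both empty, nothing taken; A=[-] B=[-] C=[crate,iron,tile,clip,oval,hook]

Answer: crate iron tile clip oval hook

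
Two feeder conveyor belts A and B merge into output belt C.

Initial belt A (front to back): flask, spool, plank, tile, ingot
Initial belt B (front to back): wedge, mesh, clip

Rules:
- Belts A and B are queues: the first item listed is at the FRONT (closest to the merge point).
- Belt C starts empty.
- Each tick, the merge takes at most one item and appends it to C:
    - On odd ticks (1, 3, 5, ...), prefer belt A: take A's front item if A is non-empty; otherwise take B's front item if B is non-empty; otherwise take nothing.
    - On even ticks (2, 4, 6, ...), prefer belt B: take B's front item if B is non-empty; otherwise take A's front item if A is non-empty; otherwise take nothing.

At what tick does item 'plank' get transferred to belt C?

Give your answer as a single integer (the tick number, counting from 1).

Answer: 5

Derivation:
Tick 1: prefer A, take flask from A; A=[spool,plank,tile,ingot] B=[wedge,mesh,clip] C=[flask]
Tick 2: prefer B, take wedge from B; A=[spool,plank,tile,ingot] B=[mesh,clip] C=[flask,wedge]
Tick 3: prefer A, take spool from A; A=[plank,tile,ingot] B=[mesh,clip] C=[flask,wedge,spool]
Tick 4: prefer B, take mesh from B; A=[plank,tile,ingot] B=[clip] C=[flask,wedge,spool,mesh]
Tick 5: prefer A, take plank from A; A=[tile,ingot] B=[clip] C=[flask,wedge,spool,mesh,plank]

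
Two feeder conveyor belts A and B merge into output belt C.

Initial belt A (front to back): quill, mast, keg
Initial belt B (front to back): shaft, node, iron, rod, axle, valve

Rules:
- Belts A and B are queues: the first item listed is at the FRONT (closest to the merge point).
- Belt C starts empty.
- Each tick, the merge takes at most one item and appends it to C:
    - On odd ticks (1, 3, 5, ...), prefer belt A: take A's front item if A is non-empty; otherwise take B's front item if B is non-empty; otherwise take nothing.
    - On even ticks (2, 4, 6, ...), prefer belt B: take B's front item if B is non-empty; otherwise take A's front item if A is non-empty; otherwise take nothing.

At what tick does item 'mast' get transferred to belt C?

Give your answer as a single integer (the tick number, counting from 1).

Tick 1: prefer A, take quill from A; A=[mast,keg] B=[shaft,node,iron,rod,axle,valve] C=[quill]
Tick 2: prefer B, take shaft from B; A=[mast,keg] B=[node,iron,rod,axle,valve] C=[quill,shaft]
Tick 3: prefer A, take mast from A; A=[keg] B=[node,iron,rod,axle,valve] C=[quill,shaft,mast]

Answer: 3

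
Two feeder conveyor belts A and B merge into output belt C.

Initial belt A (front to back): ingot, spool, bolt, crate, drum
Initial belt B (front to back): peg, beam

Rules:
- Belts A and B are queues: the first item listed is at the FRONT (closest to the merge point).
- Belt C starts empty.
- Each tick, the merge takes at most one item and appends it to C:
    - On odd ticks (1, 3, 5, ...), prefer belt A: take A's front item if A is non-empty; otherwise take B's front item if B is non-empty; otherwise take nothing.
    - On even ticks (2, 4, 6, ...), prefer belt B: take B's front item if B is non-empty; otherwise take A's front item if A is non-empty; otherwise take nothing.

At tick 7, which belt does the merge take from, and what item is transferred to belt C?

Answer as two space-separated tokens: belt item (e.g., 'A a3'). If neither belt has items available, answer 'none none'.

Answer: A drum

Derivation:
Tick 1: prefer A, take ingot from A; A=[spool,bolt,crate,drum] B=[peg,beam] C=[ingot]
Tick 2: prefer B, take peg from B; A=[spool,bolt,crate,drum] B=[beam] C=[ingot,peg]
Tick 3: prefer A, take spool from A; A=[bolt,crate,drum] B=[beam] C=[ingot,peg,spool]
Tick 4: prefer B, take beam from B; A=[bolt,crate,drum] B=[-] C=[ingot,peg,spool,beam]
Tick 5: prefer A, take bolt from A; A=[crate,drum] B=[-] C=[ingot,peg,spool,beam,bolt]
Tick 6: prefer B, take crate from A; A=[drum] B=[-] C=[ingot,peg,spool,beam,bolt,crate]
Tick 7: prefer A, take drum from A; A=[-] B=[-] C=[ingot,peg,spool,beam,bolt,crate,drum]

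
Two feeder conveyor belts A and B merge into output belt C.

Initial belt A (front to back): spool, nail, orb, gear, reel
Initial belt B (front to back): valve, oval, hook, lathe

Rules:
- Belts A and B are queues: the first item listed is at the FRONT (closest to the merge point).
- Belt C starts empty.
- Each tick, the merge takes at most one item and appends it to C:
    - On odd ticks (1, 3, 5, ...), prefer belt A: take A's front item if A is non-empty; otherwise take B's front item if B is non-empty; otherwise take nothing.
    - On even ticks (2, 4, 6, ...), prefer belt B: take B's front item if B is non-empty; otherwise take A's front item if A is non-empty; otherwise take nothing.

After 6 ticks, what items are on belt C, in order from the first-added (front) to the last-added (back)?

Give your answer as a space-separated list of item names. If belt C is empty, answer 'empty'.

Tick 1: prefer A, take spool from A; A=[nail,orb,gear,reel] B=[valve,oval,hook,lathe] C=[spool]
Tick 2: prefer B, take valve from B; A=[nail,orb,gear,reel] B=[oval,hook,lathe] C=[spool,valve]
Tick 3: prefer A, take nail from A; A=[orb,gear,reel] B=[oval,hook,lathe] C=[spool,valve,nail]
Tick 4: prefer B, take oval from B; A=[orb,gear,reel] B=[hook,lathe] C=[spool,valve,nail,oval]
Tick 5: prefer A, take orb from A; A=[gear,reel] B=[hook,lathe] C=[spool,valve,nail,oval,orb]
Tick 6: prefer B, take hook from B; A=[gear,reel] B=[lathe] C=[spool,valve,nail,oval,orb,hook]

Answer: spool valve nail oval orb hook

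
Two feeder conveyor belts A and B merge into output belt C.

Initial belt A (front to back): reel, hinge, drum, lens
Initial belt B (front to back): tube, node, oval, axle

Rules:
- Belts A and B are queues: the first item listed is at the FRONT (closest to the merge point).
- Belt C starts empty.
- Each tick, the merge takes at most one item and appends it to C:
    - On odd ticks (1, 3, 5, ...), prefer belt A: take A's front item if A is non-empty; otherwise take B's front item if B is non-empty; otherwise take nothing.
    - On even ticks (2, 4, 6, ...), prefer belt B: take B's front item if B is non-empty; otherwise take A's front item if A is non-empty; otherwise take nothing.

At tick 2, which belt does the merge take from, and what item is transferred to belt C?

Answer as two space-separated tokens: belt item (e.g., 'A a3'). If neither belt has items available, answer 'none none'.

Tick 1: prefer A, take reel from A; A=[hinge,drum,lens] B=[tube,node,oval,axle] C=[reel]
Tick 2: prefer B, take tube from B; A=[hinge,drum,lens] B=[node,oval,axle] C=[reel,tube]

Answer: B tube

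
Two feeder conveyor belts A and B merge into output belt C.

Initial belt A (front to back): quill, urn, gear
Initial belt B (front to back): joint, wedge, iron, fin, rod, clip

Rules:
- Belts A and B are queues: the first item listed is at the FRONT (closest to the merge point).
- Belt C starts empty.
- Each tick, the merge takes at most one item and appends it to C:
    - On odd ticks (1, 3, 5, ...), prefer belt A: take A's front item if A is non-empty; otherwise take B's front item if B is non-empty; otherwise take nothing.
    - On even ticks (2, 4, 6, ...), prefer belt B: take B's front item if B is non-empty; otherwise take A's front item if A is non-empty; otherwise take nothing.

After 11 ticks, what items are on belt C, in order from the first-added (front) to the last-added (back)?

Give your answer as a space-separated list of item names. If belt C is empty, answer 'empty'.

Answer: quill joint urn wedge gear iron fin rod clip

Derivation:
Tick 1: prefer A, take quill from A; A=[urn,gear] B=[joint,wedge,iron,fin,rod,clip] C=[quill]
Tick 2: prefer B, take joint from B; A=[urn,gear] B=[wedge,iron,fin,rod,clip] C=[quill,joint]
Tick 3: prefer A, take urn from A; A=[gear] B=[wedge,iron,fin,rod,clip] C=[quill,joint,urn]
Tick 4: prefer B, take wedge from B; A=[gear] B=[iron,fin,rod,clip] C=[quill,joint,urn,wedge]
Tick 5: prefer A, take gear from A; A=[-] B=[iron,fin,rod,clip] C=[quill,joint,urn,wedge,gear]
Tick 6: prefer B, take iron from B; A=[-] B=[fin,rod,clip] C=[quill,joint,urn,wedge,gear,iron]
Tick 7: prefer A, take fin from B; A=[-] B=[rod,clip] C=[quill,joint,urn,wedge,gear,iron,fin]
Tick 8: prefer B, take rod from B; A=[-] B=[clip] C=[quill,joint,urn,wedge,gear,iron,fin,rod]
Tick 9: prefer A, take clip from B; A=[-] B=[-] C=[quill,joint,urn,wedge,gear,iron,fin,rod,clip]
Tick 10: prefer B, both empty, nothing taken; A=[-] B=[-] C=[quill,joint,urn,wedge,gear,iron,fin,rod,clip]
Tick 11: prefer A, both empty, nothing taken; A=[-] B=[-] C=[quill,joint,urn,wedge,gear,iron,fin,rod,clip]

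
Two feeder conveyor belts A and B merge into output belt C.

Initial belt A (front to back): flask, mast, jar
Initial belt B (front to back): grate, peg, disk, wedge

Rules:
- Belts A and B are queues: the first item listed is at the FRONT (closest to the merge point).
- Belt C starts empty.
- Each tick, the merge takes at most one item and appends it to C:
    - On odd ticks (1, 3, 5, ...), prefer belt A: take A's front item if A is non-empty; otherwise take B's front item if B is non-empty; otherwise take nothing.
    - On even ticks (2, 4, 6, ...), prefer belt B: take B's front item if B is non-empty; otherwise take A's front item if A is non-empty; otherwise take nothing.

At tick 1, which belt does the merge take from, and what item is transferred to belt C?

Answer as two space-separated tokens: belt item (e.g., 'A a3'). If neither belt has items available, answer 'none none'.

Tick 1: prefer A, take flask from A; A=[mast,jar] B=[grate,peg,disk,wedge] C=[flask]

Answer: A flask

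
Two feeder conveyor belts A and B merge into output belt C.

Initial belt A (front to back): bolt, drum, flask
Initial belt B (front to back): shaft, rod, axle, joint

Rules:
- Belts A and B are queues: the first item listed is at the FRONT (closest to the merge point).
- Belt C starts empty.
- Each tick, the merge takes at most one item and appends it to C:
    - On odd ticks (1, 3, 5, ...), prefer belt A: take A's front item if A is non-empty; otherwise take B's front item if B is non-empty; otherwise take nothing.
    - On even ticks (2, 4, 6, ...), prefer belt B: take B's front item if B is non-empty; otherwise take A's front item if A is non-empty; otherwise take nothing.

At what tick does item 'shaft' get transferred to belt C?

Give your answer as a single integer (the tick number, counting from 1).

Answer: 2

Derivation:
Tick 1: prefer A, take bolt from A; A=[drum,flask] B=[shaft,rod,axle,joint] C=[bolt]
Tick 2: prefer B, take shaft from B; A=[drum,flask] B=[rod,axle,joint] C=[bolt,shaft]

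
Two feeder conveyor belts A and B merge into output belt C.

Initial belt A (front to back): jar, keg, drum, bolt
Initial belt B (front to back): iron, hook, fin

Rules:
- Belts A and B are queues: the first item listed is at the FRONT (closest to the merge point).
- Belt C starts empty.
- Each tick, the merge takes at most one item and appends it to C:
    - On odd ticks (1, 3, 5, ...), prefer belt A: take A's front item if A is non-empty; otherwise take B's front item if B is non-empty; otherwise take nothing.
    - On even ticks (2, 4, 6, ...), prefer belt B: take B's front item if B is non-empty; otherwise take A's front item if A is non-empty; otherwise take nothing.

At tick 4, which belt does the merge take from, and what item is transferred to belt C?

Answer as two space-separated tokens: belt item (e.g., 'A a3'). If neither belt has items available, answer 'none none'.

Tick 1: prefer A, take jar from A; A=[keg,drum,bolt] B=[iron,hook,fin] C=[jar]
Tick 2: prefer B, take iron from B; A=[keg,drum,bolt] B=[hook,fin] C=[jar,iron]
Tick 3: prefer A, take keg from A; A=[drum,bolt] B=[hook,fin] C=[jar,iron,keg]
Tick 4: prefer B, take hook from B; A=[drum,bolt] B=[fin] C=[jar,iron,keg,hook]

Answer: B hook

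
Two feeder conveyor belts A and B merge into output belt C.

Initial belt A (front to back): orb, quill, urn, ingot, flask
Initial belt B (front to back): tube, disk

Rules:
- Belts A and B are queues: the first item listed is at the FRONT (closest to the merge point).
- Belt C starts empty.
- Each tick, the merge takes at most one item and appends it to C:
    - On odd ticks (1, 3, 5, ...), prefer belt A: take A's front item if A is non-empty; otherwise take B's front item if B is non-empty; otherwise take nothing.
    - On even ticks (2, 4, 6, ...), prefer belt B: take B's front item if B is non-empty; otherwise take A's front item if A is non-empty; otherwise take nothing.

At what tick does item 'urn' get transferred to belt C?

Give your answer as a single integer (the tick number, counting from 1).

Answer: 5

Derivation:
Tick 1: prefer A, take orb from A; A=[quill,urn,ingot,flask] B=[tube,disk] C=[orb]
Tick 2: prefer B, take tube from B; A=[quill,urn,ingot,flask] B=[disk] C=[orb,tube]
Tick 3: prefer A, take quill from A; A=[urn,ingot,flask] B=[disk] C=[orb,tube,quill]
Tick 4: prefer B, take disk from B; A=[urn,ingot,flask] B=[-] C=[orb,tube,quill,disk]
Tick 5: prefer A, take urn from A; A=[ingot,flask] B=[-] C=[orb,tube,quill,disk,urn]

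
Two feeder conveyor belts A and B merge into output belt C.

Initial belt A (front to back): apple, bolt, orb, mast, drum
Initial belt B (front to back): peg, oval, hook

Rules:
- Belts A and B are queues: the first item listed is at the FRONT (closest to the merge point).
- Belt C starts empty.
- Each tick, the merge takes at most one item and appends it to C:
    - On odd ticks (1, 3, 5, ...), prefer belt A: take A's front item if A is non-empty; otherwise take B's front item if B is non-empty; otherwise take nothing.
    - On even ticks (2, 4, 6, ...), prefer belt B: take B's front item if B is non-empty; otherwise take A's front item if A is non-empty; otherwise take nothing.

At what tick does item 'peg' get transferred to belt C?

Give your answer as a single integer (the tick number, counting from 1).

Answer: 2

Derivation:
Tick 1: prefer A, take apple from A; A=[bolt,orb,mast,drum] B=[peg,oval,hook] C=[apple]
Tick 2: prefer B, take peg from B; A=[bolt,orb,mast,drum] B=[oval,hook] C=[apple,peg]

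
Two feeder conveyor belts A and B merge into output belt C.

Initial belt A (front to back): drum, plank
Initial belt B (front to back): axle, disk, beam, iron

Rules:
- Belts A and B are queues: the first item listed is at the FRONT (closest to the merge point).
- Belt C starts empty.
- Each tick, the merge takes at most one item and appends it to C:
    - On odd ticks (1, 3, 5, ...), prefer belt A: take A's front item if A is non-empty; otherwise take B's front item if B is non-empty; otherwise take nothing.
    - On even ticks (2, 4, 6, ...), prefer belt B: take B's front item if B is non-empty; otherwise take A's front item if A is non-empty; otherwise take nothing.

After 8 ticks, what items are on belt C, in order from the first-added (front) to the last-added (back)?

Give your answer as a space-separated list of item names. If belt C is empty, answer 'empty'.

Tick 1: prefer A, take drum from A; A=[plank] B=[axle,disk,beam,iron] C=[drum]
Tick 2: prefer B, take axle from B; A=[plank] B=[disk,beam,iron] C=[drum,axle]
Tick 3: prefer A, take plank from A; A=[-] B=[disk,beam,iron] C=[drum,axle,plank]
Tick 4: prefer B, take disk from B; A=[-] B=[beam,iron] C=[drum,axle,plank,disk]
Tick 5: prefer A, take beam from B; A=[-] B=[iron] C=[drum,axle,plank,disk,beam]
Tick 6: prefer B, take iron from B; A=[-] B=[-] C=[drum,axle,plank,disk,beam,iron]
Tick 7: prefer A, both empty, nothing taken; A=[-] B=[-] C=[drum,axle,plank,disk,beam,iron]
Tick 8: prefer B, both empty, nothing taken; A=[-] B=[-] C=[drum,axle,plank,disk,beam,iron]

Answer: drum axle plank disk beam iron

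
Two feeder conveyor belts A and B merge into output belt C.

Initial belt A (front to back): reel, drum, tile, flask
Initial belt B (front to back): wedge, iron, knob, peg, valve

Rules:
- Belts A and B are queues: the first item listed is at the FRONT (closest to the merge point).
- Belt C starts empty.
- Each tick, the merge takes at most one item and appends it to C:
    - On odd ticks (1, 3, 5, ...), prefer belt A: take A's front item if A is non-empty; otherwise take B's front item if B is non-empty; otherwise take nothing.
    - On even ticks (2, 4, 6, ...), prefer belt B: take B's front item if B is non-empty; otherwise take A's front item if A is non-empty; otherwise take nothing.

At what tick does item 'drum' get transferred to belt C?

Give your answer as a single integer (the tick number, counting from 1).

Tick 1: prefer A, take reel from A; A=[drum,tile,flask] B=[wedge,iron,knob,peg,valve] C=[reel]
Tick 2: prefer B, take wedge from B; A=[drum,tile,flask] B=[iron,knob,peg,valve] C=[reel,wedge]
Tick 3: prefer A, take drum from A; A=[tile,flask] B=[iron,knob,peg,valve] C=[reel,wedge,drum]

Answer: 3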